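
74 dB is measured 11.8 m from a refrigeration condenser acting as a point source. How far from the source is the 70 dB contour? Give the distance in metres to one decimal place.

For a point source L₁ − L₂ = 20·log₁₀(r₂/r₁), so r₂ = r₁·10^((L₁−L₂)/20).
r₂ = 11.8·10^((74−70)/20) = 11.8·10^(4.0/20) = 18.70 m.

18.7 m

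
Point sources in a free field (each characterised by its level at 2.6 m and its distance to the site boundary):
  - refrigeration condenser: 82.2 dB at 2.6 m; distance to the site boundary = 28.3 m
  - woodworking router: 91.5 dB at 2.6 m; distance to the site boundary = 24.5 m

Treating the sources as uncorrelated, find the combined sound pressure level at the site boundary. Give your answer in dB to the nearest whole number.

Propagate each source to the receiver with L = L_ref − 20·log₁₀(r/r_ref), then add intensities.
refrigeration condenser: 82.2 − 20·log₁₀(28.3/2.6) = 82.2 − 20.74 = 61.46 dB.
woodworking router: 91.5 − 20·log₁₀(24.5/2.6) = 91.5 − 19.48 = 72.02 dB.
Σ 10^(L/10) = 1.731e+07 → L_total = 10·log₁₀(1.731e+07) = 72.38 dB.

72 dB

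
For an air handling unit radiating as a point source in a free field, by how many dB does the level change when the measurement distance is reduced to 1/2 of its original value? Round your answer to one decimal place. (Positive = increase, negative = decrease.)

+6.0 dB

With spherical spreading the level changes by −20·log₁₀(r₂/r₁).
ΔL = −20·log₁₀(0.5) = +6.02 dB.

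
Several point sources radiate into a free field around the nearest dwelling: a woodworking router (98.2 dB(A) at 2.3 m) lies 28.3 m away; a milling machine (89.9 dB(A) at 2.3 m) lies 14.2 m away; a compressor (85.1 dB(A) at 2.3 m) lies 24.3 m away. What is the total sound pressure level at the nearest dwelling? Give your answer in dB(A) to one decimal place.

Propagate each source to the receiver with L = L_ref − 20·log₁₀(r/r_ref), then add intensities.
woodworking router: 98.2 − 20·log₁₀(28.3/2.3) = 98.2 − 21.80 = 76.40 dB(A).
milling machine: 89.9 − 20·log₁₀(14.2/2.3) = 89.9 − 15.81 = 74.09 dB(A).
compressor: 85.1 − 20·log₁₀(24.3/2.3) = 85.1 − 20.48 = 64.62 dB(A).
Σ 10^(L/10) = 7.218e+07 → L_total = 10·log₁₀(7.218e+07) = 78.58 dB(A).

78.6 dB(A)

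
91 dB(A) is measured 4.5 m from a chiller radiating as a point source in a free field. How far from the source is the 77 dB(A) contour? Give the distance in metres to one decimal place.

22.6 m

Point-source spreading drops the level by 20·log₁₀(r₂/r₁); inverting, r₂/r₁ = 10^(ΔL/20).
r₂ = 4.5·10^((91−77)/20) = 4.5·10^(14.0/20) = 22.55 m.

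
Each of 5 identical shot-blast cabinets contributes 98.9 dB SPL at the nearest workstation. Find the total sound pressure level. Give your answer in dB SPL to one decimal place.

With 5 equal, uncorrelated contributions the intensity is 5× that of one unit, giving a rise of 10·log₁₀ 5.
L_total = 98.9 + 10·log₁₀(5) = 98.9 + 6.990 = 105.89 dB SPL.

105.9 dB SPL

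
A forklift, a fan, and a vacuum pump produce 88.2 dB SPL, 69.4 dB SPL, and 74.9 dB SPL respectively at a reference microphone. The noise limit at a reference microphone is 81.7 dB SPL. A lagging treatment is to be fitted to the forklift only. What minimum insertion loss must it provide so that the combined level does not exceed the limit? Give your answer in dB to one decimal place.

7.9 dB

Everything except the forklift sums to 10^(69.4/10) + 10^(74.9/10) = 3.961e+07 in linear terms, 75.98 dB SPL.
The limit corresponds to 10^(81.7/10) = 1.479e+08; subtracting the fixed part leaves 1.083e+08 for the forklift, i.e. 80.35 dB SPL.
So the forklift must be reduced from 88.2 to 80.35 dB SPL: IL = 7.85 dB.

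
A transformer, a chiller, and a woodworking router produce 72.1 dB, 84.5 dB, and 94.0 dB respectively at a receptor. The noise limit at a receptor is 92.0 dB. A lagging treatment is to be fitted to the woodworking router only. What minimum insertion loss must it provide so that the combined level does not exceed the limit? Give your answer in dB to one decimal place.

Fixed contribution from the other sources: Σ 10^(L/10) = 10^(72.1/10) + 10^(84.5/10) = 2.981e+08 (84.74 dB).
The limit corresponds to 10^(92.0/10) = 1.585e+09; subtracting the fixed part leaves 1.287e+09 for the woodworking router, i.e. 91.10 dB.
So the woodworking router must be reduced from 94.0 to 91.10 dB: IL = 2.90 dB.

2.9 dB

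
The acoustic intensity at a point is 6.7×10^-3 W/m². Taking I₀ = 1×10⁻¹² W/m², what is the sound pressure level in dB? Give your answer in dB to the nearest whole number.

I/I₀ = 6.7×10^-3/10⁻¹² = 6.7×10^9, and L = 10·log₁₀(I/I₀).
L = 10·(0.8261 + 9) = 98.26 dB.

98 dB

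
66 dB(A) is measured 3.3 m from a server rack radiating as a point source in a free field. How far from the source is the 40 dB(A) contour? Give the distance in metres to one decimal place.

For a point source L₁ − L₂ = 20·log₁₀(r₂/r₁), so r₂ = r₁·10^((L₁−L₂)/20).
r₂ = 3.3·10^((66−40)/20) = 3.3·10^(26.0/20) = 65.84 m.

65.8 m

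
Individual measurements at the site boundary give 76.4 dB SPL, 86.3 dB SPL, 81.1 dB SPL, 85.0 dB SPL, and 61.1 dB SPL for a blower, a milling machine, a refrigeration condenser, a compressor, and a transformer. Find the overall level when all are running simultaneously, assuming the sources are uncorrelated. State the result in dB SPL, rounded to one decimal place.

For uncorrelated sources the intensities add, so convert each level to linear form, sum, and take 10·log₁₀ of the total.
Σ 10^(L/10) = 10^(76.4/10) + 10^(86.3/10) + 10^(81.1/10) + 10^(85.0/10) + 10^(61.1/10) = 9.166e+08.
L_total = 10·log₁₀(9.166e+08) = 89.62 dB SPL.

89.6 dB SPL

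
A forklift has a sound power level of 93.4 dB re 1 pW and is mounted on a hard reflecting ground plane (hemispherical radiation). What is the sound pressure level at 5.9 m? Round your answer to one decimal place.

The power spreads over a hemisphere of area 2π·r², so L_p = L_w − 10·log₁₀(2π·r²).
2π·r² = 218.7 m², 10·log₁₀ of that is 23.399 dB.
L_p = 93.4 − 23.399 = 70.00 dB.

70.0 dB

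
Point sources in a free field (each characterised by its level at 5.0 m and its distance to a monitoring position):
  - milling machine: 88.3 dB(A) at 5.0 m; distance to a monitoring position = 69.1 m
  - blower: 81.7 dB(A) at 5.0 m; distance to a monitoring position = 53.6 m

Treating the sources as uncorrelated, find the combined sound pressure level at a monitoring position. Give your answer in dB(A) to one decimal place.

66.8 dB(A)

First find each source's level at the receiver (point-source: −20·log₁₀(r/r_ref)), then combine on an intensity basis.
milling machine: 88.3 − 20·log₁₀(69.1/5.0) = 88.3 − 22.81 = 65.49 dB(A).
blower: 81.7 − 20·log₁₀(53.6/5.0) = 81.7 − 20.60 = 61.10 dB(A).
Σ 10^(L/10) = 4.827e+06 → L_total = 10·log₁₀(4.827e+06) = 66.84 dB(A).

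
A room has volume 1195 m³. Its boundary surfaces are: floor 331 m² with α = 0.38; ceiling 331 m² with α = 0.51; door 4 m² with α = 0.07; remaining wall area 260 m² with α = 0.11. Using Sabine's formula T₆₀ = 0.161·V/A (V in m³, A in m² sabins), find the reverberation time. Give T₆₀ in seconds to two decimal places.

0.59 s

Summing Sᵢαᵢ: 331·0.38 + 331·0.51 + 4·0.07 + 260·0.11 = 323.47 m².
T₆₀ = 0.161 × 1195 / 323.47 = 0.595 s.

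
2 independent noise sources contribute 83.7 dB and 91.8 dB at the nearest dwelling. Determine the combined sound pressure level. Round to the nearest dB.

For uncorrelated sources the intensities add, so convert each level to linear form, sum, and take 10·log₁₀ of the total.
Σ 10^(L/10) = 10^(83.7/10) + 10^(91.8/10) = 1.748e+09.
L_total = 10·log₁₀(1.748e+09) = 92.43 dB.

92 dB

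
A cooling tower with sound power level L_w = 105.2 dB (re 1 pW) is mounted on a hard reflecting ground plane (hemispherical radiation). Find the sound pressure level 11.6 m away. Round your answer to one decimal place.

75.9 dB

The power spreads over a hemisphere of area 2π·r², so L_p = L_w − 10·log₁₀(2π·r²).
2π·r² = 845.5 m², 10·log₁₀ of that is 29.271 dB.
L_p = 105.2 − 29.271 = 75.93 dB.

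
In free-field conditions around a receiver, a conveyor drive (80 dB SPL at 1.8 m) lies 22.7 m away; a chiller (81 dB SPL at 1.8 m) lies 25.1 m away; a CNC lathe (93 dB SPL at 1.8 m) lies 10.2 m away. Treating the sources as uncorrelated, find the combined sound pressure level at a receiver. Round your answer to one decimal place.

78.0 dB SPL

Propagate each source to the receiver with L = L_ref − 20·log₁₀(r/r_ref), then add intensities.
conveyor drive: 80 − 20·log₁₀(22.7/1.8) = 80 − 22.02 = 57.98 dB SPL.
chiller: 81 − 20·log₁₀(25.1/1.8) = 81 − 22.89 = 58.11 dB SPL.
CNC lathe: 93 − 20·log₁₀(10.2/1.8) = 93 − 15.07 = 77.93 dB SPL.
Σ 10^(L/10) = 6.341e+07 → L_total = 10·log₁₀(6.341e+07) = 78.02 dB SPL.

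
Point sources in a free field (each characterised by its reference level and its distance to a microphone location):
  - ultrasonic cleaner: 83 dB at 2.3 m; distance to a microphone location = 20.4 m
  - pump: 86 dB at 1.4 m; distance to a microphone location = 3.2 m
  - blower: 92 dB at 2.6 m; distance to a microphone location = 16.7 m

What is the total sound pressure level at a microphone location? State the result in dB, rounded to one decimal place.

80.7 dB

First find each source's level at the receiver (point-source: −20·log₁₀(r/r_ref)), then combine on an intensity basis.
ultrasonic cleaner: 83 − 20·log₁₀(20.4/2.3) = 83 − 18.96 = 64.04 dB.
pump: 86 − 20·log₁₀(3.2/1.4) = 86 − 7.18 = 78.82 dB.
blower: 92 − 20·log₁₀(16.7/2.6) = 92 − 16.15 = 75.85 dB.
Σ 10^(L/10) = 1.172e+08 → L_total = 10·log₁₀(1.172e+08) = 80.69 dB.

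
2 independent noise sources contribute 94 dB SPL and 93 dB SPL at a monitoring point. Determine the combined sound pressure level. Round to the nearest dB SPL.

For uncorrelated sources the intensities add, so convert each level to linear form, sum, and take 10·log₁₀ of the total.
Σ 10^(L/10) = 10^(94/10) + 10^(93/10) = 4.507e+09.
L_total = 10·log₁₀(4.507e+09) = 96.54 dB SPL.

97 dB SPL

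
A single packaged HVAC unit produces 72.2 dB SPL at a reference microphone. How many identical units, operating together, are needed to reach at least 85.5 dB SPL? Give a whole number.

Need L₁ + 10·log₁₀ N ≥ 85.5, i.e. log₁₀ N ≥ 1.33.
N ≥ 10^(13.3/10) = 21.380, so N = 22.

22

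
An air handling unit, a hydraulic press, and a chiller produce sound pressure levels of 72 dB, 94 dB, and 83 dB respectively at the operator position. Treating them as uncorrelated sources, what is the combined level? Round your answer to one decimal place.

Incoherent sources combine by intensity addition: L_total = 10·log₁₀(Σ 10^(L_i/10)).
Σ 10^(L/10) = 10^(72/10) + 10^(94/10) + 10^(83/10) = 2.727e+09.
L_total = 10·log₁₀(2.727e+09) = 94.36 dB.

94.4 dB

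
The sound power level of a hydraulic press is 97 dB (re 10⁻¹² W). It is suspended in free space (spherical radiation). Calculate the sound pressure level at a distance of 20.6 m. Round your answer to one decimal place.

59.7 dB

Free-field spherical radiation: L_p = L_w − 10·log₁₀(4π·r²), r = 20.6 m.
4π·r² = 5333 m², 10·log₁₀ of that is 37.269 dB.
L_p = 97 − 37.269 = 59.73 dB.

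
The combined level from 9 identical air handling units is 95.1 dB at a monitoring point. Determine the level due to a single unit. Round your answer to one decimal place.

85.6 dB

For N identical incoherent sources L_total = L₁ + 10·log₁₀ N, so L₁ = 95.1 − 10·log₁₀(9) = 95.1 − 9.542.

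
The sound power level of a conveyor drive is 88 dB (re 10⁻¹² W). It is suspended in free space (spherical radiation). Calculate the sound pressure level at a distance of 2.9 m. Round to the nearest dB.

68 dB

Free-field spherical radiation: L_p = L_w − 10·log₁₀(4π·r²), r = 2.9 m.
4π·r² = 105.7 m², 10·log₁₀ of that is 20.240 dB.
L_p = 88 − 20.240 = 67.76 dB.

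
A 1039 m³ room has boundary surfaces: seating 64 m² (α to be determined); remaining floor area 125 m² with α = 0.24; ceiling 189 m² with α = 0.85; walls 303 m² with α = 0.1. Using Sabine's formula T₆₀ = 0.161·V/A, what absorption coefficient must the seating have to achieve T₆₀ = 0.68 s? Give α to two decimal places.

A = 0.161·V/T₆₀ = 0.161·1039/0.68 = 246.00 m² sabins.
Absorption from the other surfaces = 125·0.24 + 189·0.85 + 303·0.1 = 220.95 m², so the seating must supply 25.05 m² over 64 m².
α = 25.05/64 = 0.391.

0.39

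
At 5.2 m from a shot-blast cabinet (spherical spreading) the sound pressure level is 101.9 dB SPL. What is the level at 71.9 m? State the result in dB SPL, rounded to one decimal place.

79.1 dB SPL

For a point source, L₂ = L₁ − 20·log₁₀(r₂/r₁).
L₂ = 101.9 − 20·log₁₀(71.9/5.2) = 101.9 − 22.815 = 79.09 dB SPL.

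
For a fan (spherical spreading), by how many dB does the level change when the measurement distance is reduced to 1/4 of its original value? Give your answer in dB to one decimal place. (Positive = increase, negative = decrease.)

A point source loses 6 dB per doubling of distance; generally ΔL = −20·log₁₀(r₂/r₁).
ΔL = −20·log₁₀(0.25) = +12.04 dB.

+12.0 dB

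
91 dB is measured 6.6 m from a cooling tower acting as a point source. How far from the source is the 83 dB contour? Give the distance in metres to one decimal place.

16.6 m

Point-source spreading drops the level by 20·log₁₀(r₂/r₁); inverting, r₂/r₁ = 10^(ΔL/20).
r₂ = 6.6·10^((91−83)/20) = 6.6·10^(8.0/20) = 16.58 m.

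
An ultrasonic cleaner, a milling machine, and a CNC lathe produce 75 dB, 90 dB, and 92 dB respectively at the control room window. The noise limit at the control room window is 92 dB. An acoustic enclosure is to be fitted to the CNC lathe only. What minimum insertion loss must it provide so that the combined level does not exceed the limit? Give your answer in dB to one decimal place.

4.6 dB

Everything except the CNC lathe sums to 10^(75/10) + 10^(90/10) = 1.032e+09 in linear terms, 90.14 dB.
The limit corresponds to 10^(92/10) = 1.585e+09; subtracting the fixed part leaves 5.533e+08 for the CNC lathe, i.e. 87.43 dB.
So the CNC lathe must be reduced from 92 to 87.43 dB: IL = 4.57 dB.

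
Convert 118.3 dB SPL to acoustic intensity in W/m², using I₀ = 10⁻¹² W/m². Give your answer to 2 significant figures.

0.68 W/m²

L = 10·log₁₀(I/I₀) ⇒ I = I₀·10^(L/10) = 10⁻¹² × 10^11.83.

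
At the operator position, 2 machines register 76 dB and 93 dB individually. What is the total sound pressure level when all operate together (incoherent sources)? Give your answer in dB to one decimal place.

93.1 dB

For uncorrelated sources the intensities add, so convert each level to linear form, sum, and take 10·log₁₀ of the total.
Σ 10^(L/10) = 10^(76/10) + 10^(93/10) = 2.035e+09.
L_total = 10·log₁₀(2.035e+09) = 93.09 dB.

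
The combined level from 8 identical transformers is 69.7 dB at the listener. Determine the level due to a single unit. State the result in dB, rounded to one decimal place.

8 equal contributions raise the level by 10·log₁₀ 8 = 9.031 dB, so each unit alone gives 69.7 − 9.031.

60.7 dB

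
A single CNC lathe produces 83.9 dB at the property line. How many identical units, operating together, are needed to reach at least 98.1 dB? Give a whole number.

27

Need L₁ + 10·log₁₀ N ≥ 98.1, i.e. log₁₀ N ≥ 1.42.
N ≥ 10^(14.2/10) = 26.303, so N = 27.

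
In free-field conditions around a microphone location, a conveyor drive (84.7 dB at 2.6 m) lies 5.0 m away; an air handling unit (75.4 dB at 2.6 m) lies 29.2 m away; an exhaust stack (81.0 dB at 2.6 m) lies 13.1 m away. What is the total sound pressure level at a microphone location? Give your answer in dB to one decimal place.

79.3 dB

Propagate each source to the receiver with L = L_ref − 20·log₁₀(r/r_ref), then add intensities.
conveyor drive: 84.7 − 20·log₁₀(5.0/2.6) = 84.7 − 5.68 = 79.02 dB.
air handling unit: 75.4 − 20·log₁₀(29.2/2.6) = 75.4 − 21.01 = 54.39 dB.
exhaust stack: 81.0 − 20·log₁₀(13.1/2.6) = 81.0 − 14.05 = 66.95 dB.
Σ 10^(L/10) = 8.503e+07 → L_total = 10·log₁₀(8.503e+07) = 79.30 dB.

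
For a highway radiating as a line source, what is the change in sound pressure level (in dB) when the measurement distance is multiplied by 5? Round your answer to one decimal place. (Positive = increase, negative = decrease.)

Line-source spreading: ΔL = −10·log₁₀(r₂/r₁).
ΔL = −10·log₁₀(5) = -6.99 dB.

-7.0 dB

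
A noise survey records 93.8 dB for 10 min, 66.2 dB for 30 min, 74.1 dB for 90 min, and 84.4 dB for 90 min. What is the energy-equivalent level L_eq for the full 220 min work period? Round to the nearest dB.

The energy average is taken in the linear domain: L_eq = 10·log₁₀[(Σ tᵢ·10^(Lᵢ/10))/T], T = 220 min.
Σ tᵢ·10^(Lᵢ/10) = 10·10^(93.8/10) + 30·10^(66.2/10) + 90·10^(74.1/10) + 90·10^(84.4/10) = 5.121e+10.
L_eq = 10·log₁₀(5.121e+10/220) = 83.67 dB.

84 dB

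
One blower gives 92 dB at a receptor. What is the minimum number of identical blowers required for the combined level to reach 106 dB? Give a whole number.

26

N identical sources give L₁ + 10·log₁₀ N, so require 10·log₁₀ N ≥ 106 − 92 = 14.0 dB.
N ≥ 10^(14.0/10) = 25.119, so N = 26.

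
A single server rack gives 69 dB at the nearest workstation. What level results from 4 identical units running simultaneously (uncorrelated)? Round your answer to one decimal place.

75.0 dB

L_total = L₁ + 10·log₁₀ N for N identical incoherent sources.
L_total = 69 + 10·log₁₀(4) = 69 + 6.021 = 75.02 dB.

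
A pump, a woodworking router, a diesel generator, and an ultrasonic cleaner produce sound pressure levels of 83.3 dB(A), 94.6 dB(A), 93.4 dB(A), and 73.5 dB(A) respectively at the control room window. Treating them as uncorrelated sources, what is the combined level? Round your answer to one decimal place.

97.2 dB(A)

For uncorrelated sources the intensities add, so convert each level to linear form, sum, and take 10·log₁₀ of the total.
Σ 10^(L/10) = 10^(83.3/10) + 10^(94.6/10) + 10^(93.4/10) + 10^(73.5/10) = 5.308e+09.
L_total = 10·log₁₀(5.308e+09) = 97.25 dB(A).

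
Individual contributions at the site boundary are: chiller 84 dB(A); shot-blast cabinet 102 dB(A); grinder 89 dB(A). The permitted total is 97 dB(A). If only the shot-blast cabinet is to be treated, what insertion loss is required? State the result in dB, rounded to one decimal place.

6.0 dB

Everything except the shot-blast cabinet sums to 10^(84/10) + 10^(89/10) = 1.046e+09 in linear terms, 90.19 dB(A).
To meet 97 dB(A) overall, the treated shot-blast cabinet may contribute at most 10^(97/10) − 1.046e+09 = 3.966e+09, i.e. 95.98 dB(A).
Required insertion loss = 102 − 95.98 = 6.02 dB.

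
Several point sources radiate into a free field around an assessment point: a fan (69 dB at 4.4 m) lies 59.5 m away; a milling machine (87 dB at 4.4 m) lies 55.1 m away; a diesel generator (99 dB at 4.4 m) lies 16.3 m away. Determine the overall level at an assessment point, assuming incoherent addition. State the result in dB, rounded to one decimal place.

87.6 dB

Propagate each source to the receiver with L = L_ref − 20·log₁₀(r/r_ref), then add intensities.
fan: 69 − 20·log₁₀(59.5/4.4) = 69 − 22.62 = 46.38 dB.
milling machine: 87 − 20·log₁₀(55.1/4.4) = 87 − 21.95 = 65.05 dB.
diesel generator: 99 − 20·log₁₀(16.3/4.4) = 99 − 11.37 = 87.63 dB.
Σ 10^(L/10) = 5.820e+08 → L_total = 10·log₁₀(5.820e+08) = 87.65 dB.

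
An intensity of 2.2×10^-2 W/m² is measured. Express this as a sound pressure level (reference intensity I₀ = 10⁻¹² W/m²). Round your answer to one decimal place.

103.4 dB

L = 10·log₁₀(I/I₀) = 10·log₁₀(2.2×10^-2/10⁻¹²) = 10·log₁₀(2.2×10^10).
L = 10·(0.3424 + 10) = 103.42 dB.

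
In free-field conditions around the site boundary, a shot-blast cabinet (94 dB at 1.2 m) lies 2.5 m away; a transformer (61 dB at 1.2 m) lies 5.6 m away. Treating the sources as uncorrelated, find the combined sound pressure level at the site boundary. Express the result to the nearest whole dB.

88 dB

Propagate each source to the receiver with L = L_ref − 20·log₁₀(r/r_ref), then add intensities.
shot-blast cabinet: 94 − 20·log₁₀(2.5/1.2) = 94 − 6.38 = 87.62 dB.
transformer: 61 − 20·log₁₀(5.6/1.2) = 61 − 13.38 = 47.62 dB.
Σ 10^(L/10) = 5.788e+08 → L_total = 10·log₁₀(5.788e+08) = 87.63 dB.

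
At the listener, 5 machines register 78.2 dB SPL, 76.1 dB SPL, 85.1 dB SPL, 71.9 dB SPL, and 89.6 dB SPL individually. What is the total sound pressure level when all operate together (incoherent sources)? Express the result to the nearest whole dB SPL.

Incoherent sources combine by intensity addition: L_total = 10·log₁₀(Σ 10^(L_i/10)).
Σ 10^(L/10) = 10^(78.2/10) + 10^(76.1/10) + 10^(85.1/10) + 10^(71.9/10) + 10^(89.6/10) = 1.358e+09.
L_total = 10·log₁₀(1.358e+09) = 91.33 dB SPL.

91 dB SPL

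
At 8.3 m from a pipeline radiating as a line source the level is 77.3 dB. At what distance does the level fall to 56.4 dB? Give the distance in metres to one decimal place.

1021.1 m

For a line source L₁ − L₂ = 10·log₁₀(r₂/r₁), so r₂ = r₁·10^((L₁−L₂)/10).
r₂ = 8.3·10^((77.3−56.4)/10) = 8.3·10^(20.9/10) = 1021.12 m.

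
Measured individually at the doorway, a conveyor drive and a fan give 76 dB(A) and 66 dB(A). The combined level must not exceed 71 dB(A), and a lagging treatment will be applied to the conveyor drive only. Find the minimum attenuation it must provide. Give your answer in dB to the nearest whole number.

Fixed contribution from the other source: Σ 10^(L/10) = 10^(66/10) = 3.981e+06 (66.00 dB(A)).
The limit corresponds to 10^(71/10) = 1.259e+07; subtracting the fixed part leaves 8.608e+06 for the conveyor drive, i.e. 69.35 dB(A).
Required insertion loss = 76 − 69.35 = 6.65 dB.

7 dB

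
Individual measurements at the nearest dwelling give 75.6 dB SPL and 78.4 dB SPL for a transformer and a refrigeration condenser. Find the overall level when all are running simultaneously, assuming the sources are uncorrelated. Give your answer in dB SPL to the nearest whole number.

80 dB SPL

For uncorrelated sources the intensities add, so convert each level to linear form, sum, and take 10·log₁₀ of the total.
Σ 10^(L/10) = 10^(75.6/10) + 10^(78.4/10) = 1.055e+08.
L_total = 10·log₁₀(1.055e+08) = 80.23 dB SPL.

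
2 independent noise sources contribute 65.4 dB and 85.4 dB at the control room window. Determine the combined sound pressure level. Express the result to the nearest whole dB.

85 dB

Incoherent sources combine by intensity addition: L_total = 10·log₁₀(Σ 10^(L_i/10)).
Σ 10^(L/10) = 10^(65.4/10) + 10^(85.4/10) = 3.502e+08.
L_total = 10·log₁₀(3.502e+08) = 85.44 dB.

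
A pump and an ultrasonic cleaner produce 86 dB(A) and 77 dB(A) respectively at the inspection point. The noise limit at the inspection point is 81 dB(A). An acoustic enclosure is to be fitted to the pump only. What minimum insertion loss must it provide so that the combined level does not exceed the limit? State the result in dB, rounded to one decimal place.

Fixed contribution from the other source: Σ 10^(L/10) = 10^(77/10) = 5.012e+07 (77.00 dB(A)).
The limit corresponds to 10^(81/10) = 1.259e+08; subtracting the fixed part leaves 7.577e+07 for the pump, i.e. 78.80 dB(A).
So the pump must be reduced from 86 to 78.80 dB(A): IL = 7.20 dB.

7.2 dB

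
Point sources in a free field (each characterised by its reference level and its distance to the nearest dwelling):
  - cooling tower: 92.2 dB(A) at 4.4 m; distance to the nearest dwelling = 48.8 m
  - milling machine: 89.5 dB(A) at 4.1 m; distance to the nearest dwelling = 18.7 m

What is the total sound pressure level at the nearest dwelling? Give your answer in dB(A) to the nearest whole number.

78 dB(A)

Propagate each source to the receiver with L = L_ref − 20·log₁₀(r/r_ref), then add intensities.
cooling tower: 92.2 − 20·log₁₀(48.8/4.4) = 92.2 − 20.90 = 71.30 dB(A).
milling machine: 89.5 − 20·log₁₀(18.7/4.1) = 89.5 − 13.18 = 76.32 dB(A).
Σ 10^(L/10) = 5.634e+07 → L_total = 10·log₁₀(5.634e+07) = 77.51 dB(A).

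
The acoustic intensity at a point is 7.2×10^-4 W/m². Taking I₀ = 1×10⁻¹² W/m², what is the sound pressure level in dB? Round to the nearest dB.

89 dB

Dividing by I₀ shifts the exponent by 12: I/I₀ = 7.2×10^8.
L = 10·(0.8573 + 8) = 88.57 dB.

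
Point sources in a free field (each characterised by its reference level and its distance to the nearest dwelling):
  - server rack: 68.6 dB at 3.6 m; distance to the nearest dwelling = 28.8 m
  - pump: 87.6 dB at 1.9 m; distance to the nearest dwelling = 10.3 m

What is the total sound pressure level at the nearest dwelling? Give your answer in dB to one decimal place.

Apply inverse-square spreading to bring every level to the receiver, then sum 10^(L/10).
server rack: 68.6 − 20·log₁₀(28.8/3.6) = 68.6 − 18.06 = 50.54 dB.
pump: 87.6 − 20·log₁₀(10.3/1.9) = 87.6 − 14.68 = 72.92 dB.
Σ 10^(L/10) = 1.969e+07 → L_total = 10·log₁₀(1.969e+07) = 72.94 dB.

72.9 dB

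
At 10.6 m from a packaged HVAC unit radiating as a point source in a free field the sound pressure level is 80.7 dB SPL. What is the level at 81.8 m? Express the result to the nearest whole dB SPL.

63 dB SPL

For a point source, L₂ = L₁ − 20·log₁₀(r₂/r₁).
L₂ = 80.7 − 20·log₁₀(81.8/10.6) = 80.7 − 17.749 = 62.95 dB SPL.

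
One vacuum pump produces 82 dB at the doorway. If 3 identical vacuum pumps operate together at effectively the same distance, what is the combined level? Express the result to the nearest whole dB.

87 dB

N identical incoherent sources raise the level by 10·log₁₀ N.
L_total = 82 + 10·log₁₀(3) = 82 + 4.771 = 86.77 dB.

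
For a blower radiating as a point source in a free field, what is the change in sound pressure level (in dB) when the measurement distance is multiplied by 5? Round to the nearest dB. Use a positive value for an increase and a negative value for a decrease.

Point-source spreading: ΔL = −20·log₁₀(r₂/r₁).
ΔL = −20·log₁₀(5) = -13.98 dB.

-14 dB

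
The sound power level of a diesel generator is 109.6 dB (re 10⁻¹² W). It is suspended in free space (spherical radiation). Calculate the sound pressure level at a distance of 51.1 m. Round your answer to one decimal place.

L_p = L_w − 10·log₁₀(4π·r²) with r = 51.1 m.
4π·r² = 3.281e+04 m², 10·log₁₀ of that is 45.161 dB.
L_p = 109.6 − 45.161 = 64.44 dB.

64.4 dB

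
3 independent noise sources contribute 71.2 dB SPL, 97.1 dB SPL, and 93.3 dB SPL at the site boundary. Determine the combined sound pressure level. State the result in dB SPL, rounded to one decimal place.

For uncorrelated sources the intensities add, so convert each level to linear form, sum, and take 10·log₁₀ of the total.
Σ 10^(L/10) = 10^(71.2/10) + 10^(97.1/10) + 10^(93.3/10) = 7.280e+09.
L_total = 10·log₁₀(7.280e+09) = 98.62 dB SPL.

98.6 dB SPL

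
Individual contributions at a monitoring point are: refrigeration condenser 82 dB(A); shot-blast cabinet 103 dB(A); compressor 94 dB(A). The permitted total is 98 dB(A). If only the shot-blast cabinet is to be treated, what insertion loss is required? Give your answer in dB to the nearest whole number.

7 dB

The untreated sources together contribute 10^(82/10) + 10^(94/10) = 2.670e+09, i.e. 94.27 dB(A).
The limit corresponds to 10^(98/10) = 6.310e+09; subtracting the fixed part leaves 3.639e+09 for the shot-blast cabinet, i.e. 95.61 dB(A).
Required insertion loss = 103 − 95.61 = 7.39 dB.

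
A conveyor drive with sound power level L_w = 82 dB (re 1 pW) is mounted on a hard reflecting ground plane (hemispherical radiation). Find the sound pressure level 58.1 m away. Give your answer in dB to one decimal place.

38.7 dB

L_p = L_w − 10·log₁₀(2π·r²) with r = 58.1 m.
2π·r² = 2.121e+04 m², 10·log₁₀ of that is 43.265 dB.
L_p = 82 − 43.265 = 38.73 dB.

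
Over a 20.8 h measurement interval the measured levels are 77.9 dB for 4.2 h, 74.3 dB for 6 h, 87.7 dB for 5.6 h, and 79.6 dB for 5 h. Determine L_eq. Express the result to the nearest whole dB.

83 dB

The energy average is taken in the linear domain: L_eq = 10·log₁₀[(Σ tᵢ·10^(Lᵢ/10))/T], T = 20.8 h.
Σ tᵢ·10^(Lᵢ/10) = 4.2·10^(77.9/10) + 6·10^(74.3/10) + 5.6·10^(87.7/10) + 5·10^(79.6/10) = 4.174e+09.
L_eq = 10·log₁₀(4.174e+09/20.8) = 83.02 dB.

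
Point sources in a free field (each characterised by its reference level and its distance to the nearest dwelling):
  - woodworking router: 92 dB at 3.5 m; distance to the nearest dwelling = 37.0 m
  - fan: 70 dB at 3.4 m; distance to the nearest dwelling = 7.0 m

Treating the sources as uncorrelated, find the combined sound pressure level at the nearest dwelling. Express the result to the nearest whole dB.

72 dB

Apply inverse-square spreading to bring every level to the receiver, then sum 10^(L/10).
woodworking router: 92 − 20·log₁₀(37.0/3.5) = 92 − 20.48 = 71.52 dB.
fan: 70 − 20·log₁₀(7.0/3.4) = 70 − 6.27 = 63.73 dB.
Σ 10^(L/10) = 1.654e+07 → L_total = 10·log₁₀(1.654e+07) = 72.19 dB.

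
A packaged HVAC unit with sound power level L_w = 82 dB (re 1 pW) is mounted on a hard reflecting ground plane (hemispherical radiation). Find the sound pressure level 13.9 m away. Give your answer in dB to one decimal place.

The power spreads over a hemisphere of area 2π·r², so L_p = L_w − 10·log₁₀(2π·r²).
2π·r² = 1214 m², 10·log₁₀ of that is 30.842 dB.
L_p = 82 − 30.842 = 51.16 dB.

51.2 dB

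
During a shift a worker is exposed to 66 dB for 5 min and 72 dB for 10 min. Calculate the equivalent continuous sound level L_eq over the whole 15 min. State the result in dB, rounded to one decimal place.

70.8 dB

The energy average is taken in the linear domain: L_eq = 10·log₁₀[(Σ tᵢ·10^(Lᵢ/10))/T], T = 15 min.
Σ tᵢ·10^(Lᵢ/10) = 5·10^(66/10) + 10·10^(72/10) = 1.784e+08.
L_eq = 10·log₁₀(1.784e+08/15) = 70.75 dB.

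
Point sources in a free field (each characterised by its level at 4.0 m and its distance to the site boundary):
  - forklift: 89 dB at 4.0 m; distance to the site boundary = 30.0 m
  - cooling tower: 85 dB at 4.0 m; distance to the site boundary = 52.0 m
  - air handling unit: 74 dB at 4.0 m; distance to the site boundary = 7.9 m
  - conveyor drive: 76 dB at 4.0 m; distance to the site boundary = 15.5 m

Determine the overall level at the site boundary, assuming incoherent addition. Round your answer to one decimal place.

74.0 dB

Apply inverse-square spreading to bring every level to the receiver, then sum 10^(L/10).
forklift: 89 − 20·log₁₀(30.0/4.0) = 89 − 17.50 = 71.50 dB.
cooling tower: 85 − 20·log₁₀(52.0/4.0) = 85 − 22.28 = 62.72 dB.
air handling unit: 74 − 20·log₁₀(7.9/4.0) = 74 − 5.91 = 68.09 dB.
conveyor drive: 76 − 20·log₁₀(15.5/4.0) = 76 − 11.77 = 64.23 dB.
Σ 10^(L/10) = 2.508e+07 → L_total = 10·log₁₀(2.508e+07) = 73.99 dB.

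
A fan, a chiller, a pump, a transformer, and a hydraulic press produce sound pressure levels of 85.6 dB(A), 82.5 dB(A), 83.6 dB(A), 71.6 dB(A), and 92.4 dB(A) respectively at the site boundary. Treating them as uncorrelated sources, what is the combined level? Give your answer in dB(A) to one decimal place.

For uncorrelated sources the intensities add, so convert each level to linear form, sum, and take 10·log₁₀ of the total.
Σ 10^(L/10) = 10^(85.6/10) + 10^(82.5/10) + 10^(83.6/10) + 10^(71.6/10) + 10^(92.4/10) = 2.522e+09.
L_total = 10·log₁₀(2.522e+09) = 94.02 dB(A).

94.0 dB(A)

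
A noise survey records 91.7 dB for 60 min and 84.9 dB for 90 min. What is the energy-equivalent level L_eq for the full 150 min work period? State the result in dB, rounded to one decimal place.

L_eq = 10·log₁₀[(1/T)·Σ tᵢ·10^(Lᵢ/10)] with T = 150 min.
Σ tᵢ·10^(Lᵢ/10) = 60·10^(91.7/10) + 90·10^(84.9/10) = 1.166e+11.
L_eq = 10·log₁₀(1.166e+11/150) = 88.90 dB.

88.9 dB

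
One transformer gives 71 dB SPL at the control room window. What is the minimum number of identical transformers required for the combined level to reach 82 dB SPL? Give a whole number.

The shortfall is 82 − 71 = 11.0 dB, and N units add 10·log₁₀ N, so need 10·log₁₀ N ≥ 11.0.
N ≥ 10^(11.0/10) = 12.589, so N = 13.

13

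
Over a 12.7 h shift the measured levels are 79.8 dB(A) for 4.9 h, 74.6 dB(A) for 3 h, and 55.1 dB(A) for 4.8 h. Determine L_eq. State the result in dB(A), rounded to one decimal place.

L_eq = 10·log₁₀[(1/T)·Σ tᵢ·10^(Lᵢ/10)] with T = 12.7 h.
Σ tᵢ·10^(Lᵢ/10) = 4.9·10^(79.8/10) + 3·10^(74.6/10) + 4.8·10^(55.1/10) = 5.560e+08.
L_eq = 10·log₁₀(5.560e+08/12.7) = 76.41 dB(A).

76.4 dB(A)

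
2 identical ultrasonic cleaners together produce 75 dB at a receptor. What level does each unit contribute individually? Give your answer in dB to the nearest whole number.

72 dB

Dividing the total intensity by 2 lowers the level by 10·log₁₀ 2 = 3.010 dB: L₁ = 75 − 3.010.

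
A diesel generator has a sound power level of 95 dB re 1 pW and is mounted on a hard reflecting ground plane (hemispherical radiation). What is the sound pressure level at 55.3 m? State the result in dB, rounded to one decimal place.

52.2 dB

The power spreads over a hemisphere of area 2π·r², so L_p = L_w − 10·log₁₀(2π·r²).
2π·r² = 1.921e+04 m², 10·log₁₀ of that is 42.836 dB.
L_p = 95 − 42.836 = 52.16 dB.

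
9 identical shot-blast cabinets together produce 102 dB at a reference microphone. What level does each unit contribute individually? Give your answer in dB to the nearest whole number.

92 dB

9 equal contributions raise the level by 10·log₁₀ 9 = 9.542 dB, so each unit alone gives 102 − 9.542.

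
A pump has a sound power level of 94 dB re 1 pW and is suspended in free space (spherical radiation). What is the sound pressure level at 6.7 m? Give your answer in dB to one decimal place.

66.5 dB

L_p = L_w − 10·log₁₀(4π·r²) with r = 6.7 m.
4π·r² = 564.1 m², 10·log₁₀ of that is 27.514 dB.
L_p = 94 − 27.514 = 66.49 dB.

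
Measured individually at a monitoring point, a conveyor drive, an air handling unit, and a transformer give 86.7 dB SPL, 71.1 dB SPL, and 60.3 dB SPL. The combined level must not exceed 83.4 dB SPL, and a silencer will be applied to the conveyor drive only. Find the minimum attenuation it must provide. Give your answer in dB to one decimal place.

3.6 dB

The untreated sources together contribute 10^(71.1/10) + 10^(60.3/10) = 1.395e+07, i.e. 71.45 dB SPL.
The limit corresponds to 10^(83.4/10) = 2.188e+08; subtracting the fixed part leaves 2.048e+08 for the conveyor drive, i.e. 83.11 dB SPL.
So the conveyor drive must be reduced from 86.7 to 83.11 dB SPL: IL = 3.59 dB.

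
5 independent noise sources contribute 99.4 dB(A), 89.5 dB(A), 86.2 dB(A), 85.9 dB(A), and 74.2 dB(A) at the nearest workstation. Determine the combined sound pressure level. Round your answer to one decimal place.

100.2 dB(A)

Incoherent sources combine by intensity addition: L_total = 10·log₁₀(Σ 10^(L_i/10)).
Σ 10^(L/10) = 10^(99.4/10) + 10^(89.5/10) + 10^(86.2/10) + 10^(85.9/10) + 10^(74.2/10) = 1.043e+10.
L_total = 10·log₁₀(1.043e+10) = 100.18 dB(A).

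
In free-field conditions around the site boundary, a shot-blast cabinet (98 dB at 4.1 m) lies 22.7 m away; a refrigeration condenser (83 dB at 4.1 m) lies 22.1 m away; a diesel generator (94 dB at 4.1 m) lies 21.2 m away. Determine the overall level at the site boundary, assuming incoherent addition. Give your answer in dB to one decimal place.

Apply inverse-square spreading to bring every level to the receiver, then sum 10^(L/10).
shot-blast cabinet: 98 − 20·log₁₀(22.7/4.1) = 98 − 14.86 = 83.14 dB.
refrigeration condenser: 83 − 20·log₁₀(22.1/4.1) = 83 − 14.63 = 68.37 dB.
diesel generator: 94 − 20·log₁₀(21.2/4.1) = 94 − 14.27 = 79.73 dB.
Σ 10^(L/10) = 3.067e+08 → L_total = 10·log₁₀(3.067e+08) = 84.87 dB.

84.9 dB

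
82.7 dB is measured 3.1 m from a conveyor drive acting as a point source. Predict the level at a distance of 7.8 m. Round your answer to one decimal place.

74.7 dB

Point-source attenuation: ΔL = 20·log₁₀(r₂/r₁) = 20·log₁₀(7.8/3.1) = 8.015 dB.
L₂ = 82.7 − 20·log₁₀(7.8/3.1) = 82.7 − 8.015 = 74.69 dB.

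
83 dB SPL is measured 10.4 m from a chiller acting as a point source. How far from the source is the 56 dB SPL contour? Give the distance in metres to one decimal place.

232.8 m

For a point source L₁ − L₂ = 20·log₁₀(r₂/r₁), so r₂ = r₁·10^((L₁−L₂)/20).
r₂ = 10.4·10^((83−56)/20) = 10.4·10^(27.0/20) = 232.83 m.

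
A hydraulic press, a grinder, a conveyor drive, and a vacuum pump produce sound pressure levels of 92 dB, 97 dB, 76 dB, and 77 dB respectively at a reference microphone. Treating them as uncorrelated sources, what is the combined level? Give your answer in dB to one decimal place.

For uncorrelated sources the intensities add, so convert each level to linear form, sum, and take 10·log₁₀ of the total.
Σ 10^(L/10) = 10^(92/10) + 10^(97/10) + 10^(76/10) + 10^(77/10) = 6.687e+09.
L_total = 10·log₁₀(6.687e+09) = 98.25 dB.

98.3 dB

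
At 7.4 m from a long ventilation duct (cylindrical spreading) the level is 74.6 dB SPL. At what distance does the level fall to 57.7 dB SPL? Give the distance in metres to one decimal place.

For a line source L₁ − L₂ = 10·log₁₀(r₂/r₁), so r₂ = r₁·10^((L₁−L₂)/10).
r₂ = 7.4·10^((74.6−57.7)/10) = 7.4·10^(16.9/10) = 362.44 m.

362.4 m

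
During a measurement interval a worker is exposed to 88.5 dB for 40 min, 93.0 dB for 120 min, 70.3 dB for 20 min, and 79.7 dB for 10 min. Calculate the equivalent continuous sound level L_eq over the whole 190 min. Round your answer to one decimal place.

91.5 dB

Weight each interval's intensity by its duration and average over T = 190 min:
Σ tᵢ·10^(Lᵢ/10) = 40·10^(88.5/10) + 120·10^(93.0/10) + 20·10^(70.3/10) + 10·10^(79.7/10) = 2.689e+11.
L_eq = 10·log₁₀(2.689e+11/190) = 91.51 dB.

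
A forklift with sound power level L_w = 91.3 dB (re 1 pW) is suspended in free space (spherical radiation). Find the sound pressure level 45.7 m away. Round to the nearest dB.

Free-field spherical radiation: L_p = L_w − 10·log₁₀(4π·r²), r = 45.7 m.
4π·r² = 2.624e+04 m², 10·log₁₀ of that is 44.190 dB.
L_p = 91.3 − 44.190 = 47.11 dB.

47 dB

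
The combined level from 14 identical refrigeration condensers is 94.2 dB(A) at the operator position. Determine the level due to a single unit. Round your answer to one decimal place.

For N identical incoherent sources L_total = L₁ + 10·log₁₀ N, so L₁ = 94.2 − 10·log₁₀(14) = 94.2 − 11.461.

82.7 dB(A)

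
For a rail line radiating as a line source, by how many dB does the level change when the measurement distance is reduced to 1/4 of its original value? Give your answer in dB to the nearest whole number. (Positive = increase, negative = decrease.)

+6 dB

Line-source spreading: ΔL = −10·log₁₀(r₂/r₁).
ΔL = −10·log₁₀(0.25) = +6.02 dB.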